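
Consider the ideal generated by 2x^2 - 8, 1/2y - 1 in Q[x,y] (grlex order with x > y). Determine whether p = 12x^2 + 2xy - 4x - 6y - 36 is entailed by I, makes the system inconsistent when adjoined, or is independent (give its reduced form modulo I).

12x^2 + 2xy - 4x - 6y - 36 lies in I (it reduces to 0).

First compute the reduced Gröbner basis of I by Buchberger's algorithm.
f_1 = 2x^2 - 8, LT = x^2.
f_2 = 1/2y - 1, LT = y.

The S-polynomials (S(f_1,f_2)) all reduce to 0 modulo the current basis, so we have a Gröbner basis.
Inter-reduce: drop elements whose leading term is divisible by another's, tail-reduce, and make monic.
Reduced Gröbner basis: {x^2 - 4, y - 2}.
Label its elements g_1 = x^2 - 4, g_2 = y - 2.

Reduce p = 12x^2 + 2xy - 4x - 6y - 36 modulo G:
  leading term x^2: subtract (12)·g_1 from 12x^2 + 2xy - 4x - 6y - 36 → 2xy - 4x - 6y + 12
  leading term xy: subtract (2x)·g_2 from 2xy - 4x - 6y + 12 → -6y + 12
  leading term y: subtract (-6)·g_2 from -6y + 12 → 0
  normal form = 0.
Since the normal form is 0, p ∈ I.

Ideal membership is decidable via reduction modulo a Gröbner basis.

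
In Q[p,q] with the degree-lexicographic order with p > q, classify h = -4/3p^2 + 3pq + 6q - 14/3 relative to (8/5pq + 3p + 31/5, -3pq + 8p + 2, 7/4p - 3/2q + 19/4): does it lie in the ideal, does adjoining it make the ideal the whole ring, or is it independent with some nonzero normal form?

First compute the reduced Gröbner basis of I by Buchberger's algorithm.
f_1 = 8/5pq + 3p + 31/5, LT = pq.
f_2 = -3pq + 8p + 2, LT = pq.
f_3 = 7/4p - 3/2q + 19/4, LT = p.

S(f_1,f_2): lcm = pq. S = 109/24p + 109/24.
  reduce S modulo (f_1, f_2, f_3):
  remainder 109/28q - 109/14 ≠ 0; add k_4 = 109/28q - 109/14 to the basis.

The other S-polynomials (S(f_1,f_3), S(f_2,f_3), S(f_1,k_4), S(f_2,k_4), S(f_3,k_4)) all reduce to 0 modulo the current basis, so we have a Gröbner basis.
Inter-reduce: drop elements whose leading term is divisible by another's, tail-reduce, and make monic.
Reduced Gröbner basis: {p + 1, q - 2}.
Label its elements g_1 = p + 1, g_2 = q - 2.

Reduce h = -4/3p^2 + 3pq + 6q - 14/3 modulo G:
  leading term p^2: subtract (-4/3p)·g_1 from -4/3p^2 + 3pq + 6q - 14/3 → 3pq + 4/3p + 6q - 14/3
  leading term pq: subtract (3q)·g_1 from 3pq + 4/3p + 6q - 14/3 → 4/3p + 3q - 14/3
  leading term p: subtract (4/3)·g_1 from 4/3p + 3q - 14/3 → 3q - 6
  leading term q: subtract (3)·g_2 from 3q - 6 → 0
  normal form = 0.
Since the normal form is 0, h ∈ I.

-4/3p^2 + 3pq + 6q - 14/3 lies in I (it reduces to 0).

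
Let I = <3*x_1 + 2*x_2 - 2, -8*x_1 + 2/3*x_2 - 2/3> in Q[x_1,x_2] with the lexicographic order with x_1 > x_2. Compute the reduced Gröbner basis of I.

G = {x_1, x_2 - 1}

f_1 = 3*x_1 + 2*x_2 - 2, LT = x_1.
f_2 = -8*x_1 + 2/3*x_2 - 2/3, LT = x_1.

S(f_1,f_2): lcm = x_1. S = 3/4*x_2 - 3/4.
  reduce S modulo (f_1, f_2):
  remainder 3/4*x_2 - 3/4 ≠ 0; add g_3 = 3/4*x_2 - 3/4 to the basis.

The other S-polynomials (S(f_1,g_3), S(f_2,g_3)) all reduce to 0 modulo the current basis, so we have a Gröbner basis.
Inter-reduce: drop elements whose leading term is divisible by another's, tail-reduce, and make monic.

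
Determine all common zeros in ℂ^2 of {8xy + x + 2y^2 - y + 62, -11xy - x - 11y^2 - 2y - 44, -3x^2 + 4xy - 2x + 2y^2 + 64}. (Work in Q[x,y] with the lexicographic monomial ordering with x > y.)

Compute a lex Gröbner basis by Buchberger's algorithm.
f_1 = 8xy + x + 2y^2 - y + 62, LT = xy.
f_2 = -11xy - x - 11y^2 - 2y - 44, LT = xy.
f_3 = -3x^2 + 4xy - 2x + 2y^2 + 64, LT = x^2.

S(f_1,f_2): lcm = xy. S = 3/88x - 3/4y^2 - 27/88y + 15/4.
  leading term x: no divisor's leading term divides it; move 3/88x to the remainder.
  leading term y^2: no divisor's leading term divides it; move -3/4y^2 to the remainder.
  leading term y: no divisor's leading term divides it; move -27/88y to the remainder.
  leading term 1: no divisor's leading term divides it; move 15/4 to the remainder.
  remainder 3/88x - 3/4y^2 - 27/88y + 15/4 ≠ 0; add h_4 = 3/88x - 3/4y^2 - 27/88y + 15/4 to the basis.

S(f_1,f_3): lcm = x^2y. S = 1/8x^2 + 19/12xy^2 - 19/24xy + 31/4x + 2/3y^3 + 64/3y.
  leading term x^2: subtract (-1/24)·f_3 from 1/8x^2 + 19/12xy^2 - 19/24xy + 31/4x + 2/3y^3 + 64/3y → 19/12xy^2 - 5/8xy + 23/3x + 2/3y^3 + 1/12y^2 + 64/3y + 8/3
  leading term xy^2: subtract (19/96y)·f_1 from 19/12xy^2 - 5/8xy + 23/3x + 2/3y^3 + 1/12y^2 + 64/3y + 8/3 → -79/96xy + 23/3x + 13/48y^3 + 9/32y^2 + 145/16y + 8/3
  leading term xy: subtract (-79/768)·f_1 from -79/96xy + 23/3x + 13/48y^3 + 9/32y^2 + 145/16y + 8/3 → 1989/256x + 13/48y^3 + 187/384y^2 + 6881/768y + 3473/384
  leading term x: subtract (7293/32)·h_4 from 1989/256x + 13/48y^3 + 187/384y^2 + 6881/768y + 3473/384 → 13/48y^3 + 2057/12y^2 + 7573/96y - 40589/48
  leading term y^3: no divisor's leading term divides it; move 13/48y^3 to the remainder.
  leading term y^2: no divisor's leading term divides it; move 2057/12y^2 to the remainder.
  leading term y: no divisor's leading term divides it; move 7573/96y to the remainder.
  leading term 1: no divisor's leading term divides it; move -40589/48 to the remainder.
  remainder 13/48y^3 + 2057/12y^2 + 7573/96y - 40589/48 ≠ 0; add h_5 = 13/48y^3 + 2057/12y^2 + 7573/96y - 40589/48 to the basis.

S(f_2,f_3): lcm = x^2y. S = 1/11x^2 + 7/3xy^2 - 16/33xy + 4x + 2/3y^3 + 64/3y.
  leading term x^2: subtract (-1/33)·f_3 from 1/11x^2 + 7/3xy^2 - 16/33xy + 4x + 2/3y^3 + 64/3y → 7/3xy^2 - 4/11xy + 130/33x + 2/3y^3 + 2/33y^2 + 64/3y + 64/33
  leading term xy^2: subtract (7/24y)·f_1 from 7/3xy^2 - 4/11xy + 130/33x + 2/3y^3 + 2/33y^2 + 64/3y + 64/33 → -173/264xy + 130/33x + 1/12y^3 + 31/88y^2 + 13/4y + 64/33
  leading term xy: subtract (-173/2112)·f_1 from -173/264xy + 130/33x + 1/12y^3 + 31/88y^2 + 13/4y + 64/33 → 2831/704x + 1/12y^3 + 545/1056y^2 + 6691/2112y + 7411/1056
  leading term x: subtract (2831/24)·h_4 from 2831/704x + 1/12y^3 + 545/1056y^2 + 6691/2112y + 7411/1056 → 1/12y^3 + 5873/66y^2 + 10391/264y - 57463/132
  leading term y^3: subtract (4/13)·h_5 from 1/12y^3 + 5873/66y^2 + 10391/264y - 57463/132 → 10365/286y^2 + 4315/286y - 25045/143
  leading term y^2: no divisor's leading term divides it; move 10365/286y^2 to the remainder.
  leading term y: no divisor's leading term divides it; move 4315/286y to the remainder.
  leading term 1: no divisor's leading term divides it; move -25045/143 to the remainder.
  remainder 10365/286y^2 + 4315/286y - 25045/143 ≠ 0; add h_6 = 10365/286y^2 + 4315/286y - 25045/143 to the basis.

S(f_1,h_4): lcm = xy. S = 1/8x + 22y^3 + 37/4y^2 - 881/8y + 31/4.
  leading term x: subtract (11/3)·h_4 from 1/8x + 22y^3 + 37/4y^2 - 881/8y + 31/4 → 22y^3 + 12y^2 - 109y - 6
  leading term y^3: subtract (1056/13)·h_5 from 22y^3 + 12y^2 - 109y - 6 → -180860/13y^2 - 84720/13y + 892880/13
  leading term y^2: subtract (-795784/2073)·h_6 from -180860/13y^2 - 84720/13y + 892880/13 → -1503260/2073y + 3006520/2073
  leading term y: no divisor's leading term divides it; move -1503260/2073y to the remainder.
  leading term 1: no divisor's leading term divides it; move 3006520/2073 to the remainder.
  remainder -1503260/2073y + 3006520/2073 ≠ 0; add h_7 = -1503260/2073y + 3006520/2073 to the basis.

The other S-polynomials (S(f_2,h_4), S(f_3,h_4), S(f_1,h_5), S(f_2,h_5), S(f_3,h_5), S(h_4,h_5), S(f_1,h_6), S(f_2,h_6), S(f_3,h_6), S(h_4,h_6), S(h_5,h_6), S(f_1,h_7), S(f_2,h_7), S(f_3,h_7), S(h_4,h_7), S(h_5,h_7), S(h_6,h_7)) all reduce to 0 modulo the current basis, so we have a Gröbner basis.
Inter-reduce: drop elements whose leading term is divisible by another's, tail-reduce, and make monic.
Reduced Gröbner basis: {x + 4, y - 2}.

Elimination: the polynomial y - 2 lies in the elimination ideal for y, so y ∈ {2}. For each such y, the remaining basis elements (now univariate) give the rest of the solution.
  y = 2: the earlier basis element becomes x + 4 = 0, giving x = -4 — point (-4, 2).

{(-4, 2)}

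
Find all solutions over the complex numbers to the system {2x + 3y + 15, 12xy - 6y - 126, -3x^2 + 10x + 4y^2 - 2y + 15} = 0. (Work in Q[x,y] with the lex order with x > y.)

{(-3, -3)}

Compute a lex Gröbner basis by Buchberger's algorithm.
f_1 = 2x + 3y + 15, LT = x.
f_2 = 12xy - 6y - 126, LT = xy.
f_3 = -3x^2 + 10x + 4y^2 - 2y + 15, LT = x^2.

S(f_1,f_2): lcm = xy. S = 3/2y^2 + 8y + 21/2.
  reduce S modulo (f_1, f_2, f_3):
  remainder 3/2y^2 + 8y + 21/2 ≠ 0; add h_4 = 3/2y^2 + 8y + 21/2 to the basis.

S(f_1,f_3): lcm = x^2. S = 3/2xy + 65/6x + 4/3y^2 - 2/3y + 5.
  reduce S modulo (f_1, f_2, f_3, h_4):
  remainder -419/18y - 419/6 ≠ 0; add h_5 = -419/18y - 419/6 to the basis.

The other S-polynomials (S(f_2,f_3), S(f_1,h_4), S(f_2,h_4), S(f_3,h_4), S(f_1,h_5), S(f_2,h_5), S(f_3,h_5), S(h_4,h_5)) all reduce to 0 modulo the current basis, so we have a Gröbner basis.
Inter-reduce: drop elements whose leading term is divisible by another's, tail-reduce, and make monic.
Reduced Gröbner basis: {x + 3, y + 3}.

The lex basis is triangular: the last element involves only y. Solving y + 3 = 0 gives y ∈ {-3}; substituting each value into the earlier elements determines the remaining variables.
  y = -3: the earlier basis element becomes x + 3 = 0, giving x = -3 — point (-3, -3).
This is the nonlinear analogue of row-reducing a linear system.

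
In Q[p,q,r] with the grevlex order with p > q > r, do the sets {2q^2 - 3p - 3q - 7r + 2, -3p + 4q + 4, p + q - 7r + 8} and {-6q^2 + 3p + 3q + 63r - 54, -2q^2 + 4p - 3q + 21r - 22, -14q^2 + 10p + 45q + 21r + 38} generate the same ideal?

For a fixed monomial order, each ideal has a unique reduced Gröbner basis; comparing bases decides equality.
Buchberger on the first generating set:
f_1 = 2q^2 - 3p - 3q - 7r + 2, LT = q^2.
f_2 = -3p + 4q + 4, LT = p.
f_3 = p + q - 7r + 8, LT = p.

S(f_2,f_3): lcm = p. S = -7/3q + 7r - 28/3.
  leading term q: no divisor's leading term divides it; move -7/3q to the remainder.
  leading term r: no divisor's leading term divides it; move 7r to the remainder.
  leading term 1: no divisor's leading term divides it; move -28/3 to the remainder.
  remainder -7/3q + 7r - 28/3 ≠ 0; add g_4 = -7/3q + 7r - 28/3 to the basis.

S(f_1,g_4): lcm = q^2. S = 3qr - 3/2p - 11/2q - 7/2r + 1.
  leading term qr: subtract (-9/7r)·g_4 from 3qr - 3/2p - 11/2q - 7/2r + 1 → 9r^2 - 3/2p - 11/2q - 31/2r + 1
  leading term r^2: no divisor's leading term divides it; move 9r^2 to the remainder.
  leading term p: subtract (1/2)·f_2 from -3/2p - 11/2q - 31/2r + 1 → -15/2q - 31/2r - 1
  leading term q: subtract (45/14)·g_4 from -15/2q - 31/2r - 1 → -38r + 29
  leading term r: no divisor's leading term divides it; move -38r to the remainder.
  leading term 1: no divisor's leading term divides it; move 29 to the remainder.
  remainder 9r^2 - 38r + 29 ≠ 0; add g_5 = 9r^2 - 38r + 29 to the basis.

The other S-polynomials (S(f_1,f_2), S(f_1,f_3), S(f_2,g_4), S(f_3,g_4), S(f_1,g_5), S(f_2,g_5), S(f_3,g_5), S(g_4,g_5)) all reduce to 0 modulo the current basis, so we have a Gröbner basis.
Inter-reduce: drop elements whose leading term is divisible by another's, tail-reduce, and make monic.
Reduced Gröbner basis: {r^2 - 38/9r + 29/9, p - 4r + 4, q - 3r + 4}.

Buchberger on the second generating set:
h_1 = -6q^2 + 3p + 3q + 63r - 54, LT = q^2.
h_2 = -2q^2 + 4p - 3q + 21r - 22, LT = q^2.
h_3 = -14q^2 + 10p + 45q + 21r + 38, LT = q^2.

S(h_1,h_2): lcm = q^2. S = 3/2p - 2q - 2.
  leading term p: no divisor's leading term divides it; move 3/2p to the remainder.
  leading term q: no divisor's leading term divides it; move -2q to the remainder.
  leading term 1: no divisor's leading term divides it; move -2 to the remainder.
  remainder 3/2p - 2q - 2 ≠ 0; add k_4 = 3/2p - 2q - 2 to the basis.

S(h_1,h_3): lcm = q^2. S = 3/14p + 19/7q - 9r + 82/7.
  leading term p: subtract (1/7)·k_4 from 3/14p + 19/7q - 9r + 82/7 → 3q - 9r + 12
  leading term q: no divisor's leading term divides it; move 3q to the remainder.
  leading term r: no divisor's leading term divides it; move -9r to the remainder.
  leading term 1: no divisor's leading term divides it; move 12 to the remainder.
  remainder 3q - 9r + 12 ≠ 0; add k_5 = 3q - 9r + 12 to the basis.

S(h_1,k_5): lcm = q^2. S = 3qr - 1/2p - 9/2q - 21/2r + 9.
  leading term qr: subtract (r)·k_5 from 3qr - 1/2p - 9/2q - 21/2r + 9 → 9r^2 - 1/2p - 9/2q - 45/2r + 9
  leading term r^2: no divisor's leading term divides it; move 9r^2 to the remainder.
  leading term p: subtract (-1/3)·k_4 from -1/2p - 9/2q - 45/2r + 9 → -31/6q - 45/2r + 25/3
  leading term q: subtract (-31/18)·k_5 from -31/6q - 45/2r + 25/3 → -38r + 29
  leading term r: no divisor's leading term divides it; move -38r to the remainder.
  leading term 1: no divisor's leading term divides it; move 29 to the remainder.
  remainder 9r^2 - 38r + 29 ≠ 0; add k_6 = 9r^2 - 38r + 29 to the basis.

The other S-polynomials (S(h_2,h_3), S(h_1,k_4), S(h_2,k_4), S(h_3,k_4), S(h_2,k_5), S(h_3,k_5), S(k_4,k_5), S(h_1,k_6), S(h_2,k_6), S(h_3,k_6), S(k_4,k_6), S(k_5,k_6)) all reduce to 0 modulo the current basis, so we have a Gröbner basis.
Inter-reduce: drop elements whose leading term is divisible by another's, tail-reduce, and make monic.
Reduced Gröbner basis: {r^2 - 38/9r + 29/9, p - 4r + 4, q - 3r + 4}.

These coincide, so the ideals are equal.

Yes, the ideals are equal.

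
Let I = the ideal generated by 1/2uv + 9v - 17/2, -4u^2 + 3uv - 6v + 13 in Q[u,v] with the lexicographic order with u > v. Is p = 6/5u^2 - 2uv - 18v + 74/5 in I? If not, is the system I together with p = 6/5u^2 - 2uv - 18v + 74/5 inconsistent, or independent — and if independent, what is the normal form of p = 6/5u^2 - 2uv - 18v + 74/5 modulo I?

6/5u^2 - 2uv - 18v + 74/5 lies in I (it reduces to 0).

First compute the reduced Gröbner basis of I by Buchberger's algorithm.
f_1 = 1/2uv + 9v - 17/2, LT = uv.
f_2 = -4u^2 + 3uv - 6v + 13, LT = u^2.

S(f_1,f_2): lcm = u^2v. S = 3/4uv^2 + 18uv - 17u - 3/2v^2 + 13/4v.
  reduce S modulo (f_1, f_2):
  remainder -17u - 15v^2 - 308v + 306 ≠ 0; add h_3 = -17u - 15v^2 - 308v + 306 to the basis.

S(f_1,h_3): lcm = uv. S = -15/17v^3 - 308/17v^2 + 36v - 17.
  reduce S modulo (f_1, f_2, h_3):
  remainder -15/17v^3 - 308/17v^2 + 36v - 17 ≠ 0; add h_4 = -15/17v^3 - 308/17v^2 + 36v - 17 to the basis.

The other S-polynomials (S(f_2,h_3), S(f_1,h_4), S(f_2,h_4), S(h_3,h_4)) all reduce to 0 modulo the current basis, so we have a Gröbner basis.
Inter-reduce: drop elements whose leading term is divisible by another's, tail-reduce, and make monic.
Reduced Gröbner basis: {u + 15/17v^2 + 308/17v - 18, v^3 + 308/15v^2 - 204/5v + 289/15}.
Label its elements g_1 = u + 15/17v^2 + 308/17v - 18, g_2 = v^3 + 308/15v^2 - 204/5v + 289/15.

Reduce p = 6/5u^2 - 2uv - 18v + 74/5 modulo G:
  leading term u^2: subtract (6/5u)·g_1 from 6/5u^2 - 2uv - 18v + 74/5 → -18/17uv^2 - 2018/85uv + 108/5u - 18v + 74/5
  leading term uv^2: subtract (-18/17v^2)·g_1 from -18/17uv^2 - 2018/85uv + 108/5u - 18v + 74/5 → -2018/85uv + 108/5u + 270/289v^4 + 5544/289v^3 - 324/17v^2 - 18v + 74/5
  leading term uv: subtract (-2018/85v)·g_1 from -2018/85uv + 108/5u + 270/289v^4 + 5544/289v^3 - 324/17v^2 - 18v + 74/5 → 108/5u + 270/289v^4 + 11598/289v^3 + 594004/1445v^2 - 37854/85v + 74/5
  leading term u: subtract (108/5)·g_1 from 108/5u + 270/289v^4 + 11598/289v^3 + 594004/1445v^2 - 37854/85v + 74/5 → 270/289v^4 + 11598/289v^3 + 566464/1445v^2 - 71118/85v + 2018/5
  leading term v^4: subtract (270/289v)·g_2 from 270/289v^4 + 11598/289v^3 + 566464/1445v^2 - 71118/85v + 2018/5 → 6054/289v^3 + 621544/1445v^2 - 72648/85v + 2018/5
  leading term v^3: subtract (6054/289)·g_2 from 6054/289v^3 + 621544/1445v^2 - 72648/85v + 2018/5 → 0
  normal form = 0.
Since the normal form is 0, p ∈ I.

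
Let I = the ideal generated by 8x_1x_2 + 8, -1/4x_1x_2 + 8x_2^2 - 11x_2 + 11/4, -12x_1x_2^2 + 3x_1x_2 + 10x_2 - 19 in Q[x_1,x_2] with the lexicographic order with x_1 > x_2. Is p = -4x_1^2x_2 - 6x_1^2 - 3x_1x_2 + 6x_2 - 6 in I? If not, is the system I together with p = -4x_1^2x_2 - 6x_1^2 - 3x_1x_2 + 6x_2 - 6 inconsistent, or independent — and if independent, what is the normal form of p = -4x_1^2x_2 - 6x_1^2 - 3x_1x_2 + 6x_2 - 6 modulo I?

Adjoining -4x_1^2x_2 - 6x_1^2 - 3x_1x_2 + 6x_2 - 6 makes the ideal the whole ring: the system is inconsistent.

First compute the reduced Gröbner basis of I by Buchberger's algorithm.
f_1 = 8x_1x_2 + 8, LT = x_1x_2.
f_2 = -1/4x_1x_2 + 8x_2^2 - 11x_2 + 11/4, LT = x_1x_2.
f_3 = -12x_1x_2^2 + 3x_1x_2 + 10x_2 - 19, LT = x_1x_2^2.

S(f_1,f_2): lcm = x_1x_2. S = 32x_2^2 - 44x_2 + 12.
  leading term x_2^2: no divisor's leading term divides it; move 32x_2^2 to the remainder.
  leading term x_2: no divisor's leading term divides it; move -44x_2 to the remainder.
  leading term 1: no divisor's leading term divides it; move 12 to the remainder.
  remainder 32x_2^2 - 44x_2 + 12 ≠ 0; add h_4 = 32x_2^2 - 44x_2 + 12 to the basis.

S(f_1,f_3): lcm = x_1x_2^2. S = 1/4x_1x_2 + 11/6x_2 - 19/12.
  leading term x_1x_2: subtract (1/32)·f_1 from 1/4x_1x_2 + 11/6x_2 - 19/12 → 11/6x_2 - 11/6
  leading term x_2: no divisor's leading term divides it; move 11/6x_2 to the remainder.
  leading term 1: no divisor's leading term divides it; move -11/6 to the remainder.
  remainder 11/6x_2 - 11/6 ≠ 0; add h_5 = 11/6x_2 - 11/6 to the basis.

S(f_2,f_3): lcm = x_1x_2^2. S = 1/4x_1x_2 - 32x_2^3 + 44x_2^2 - 61/6x_2 - 19/12.
  leading term x_1x_2: subtract (1/32)·f_1 from 1/4x_1x_2 - 32x_2^3 + 44x_2^2 - 61/6x_2 - 19/12 → -32x_2^3 + 44x_2^2 - 61/6x_2 - 11/6
  leading term x_2^3: subtract (-x_2)·h_4 from -32x_2^3 + 44x_2^2 - 61/6x_2 - 11/6 → 11/6x_2 - 11/6
  leading term x_2: subtract (1)·h_5 from 11/6x_2 - 11/6 → 0
  remainder 0.

S(f_1,h_4): lcm = x_1x_2^2. S = 11/8x_1x_2 - 3/8x_1 + x_2.
  leading term x_1x_2: subtract (11/64)·f_1 from 11/8x_1x_2 - 3/8x_1 + x_2 → -3/8x_1 + x_2 - 11/8
  leading term x_1: no divisor's leading term divides it; move -3/8x_1 to the remainder.
  leading term x_2: subtract (6/11)·h_5 from x_2 - 11/8 → -3/8
  leading term 1: no divisor's leading term divides it; move -3/8 to the remainder.
  remainder -3/8x_1 - 3/8 ≠ 0; add h_6 = -3/8x_1 - 3/8 to the basis.

S(f_2,h_4): lcm = x_1x_2^2. S = 11/8x_1x_2 - 3/8x_1 - 32x_2^3 + 44x_2^2 - 11x_2.
  leading term x_1x_2: subtract (11/64)·f_1 from 11/8x_1x_2 - 3/8x_1 - 32x_2^3 + 44x_2^2 - 11x_2 → -3/8x_1 - 32x_2^3 + 44x_2^2 - 11x_2 - 11/8
  leading term x_1: subtract (1)·h_6 from -3/8x_1 - 32x_2^3 + 44x_2^2 - 11x_2 - 11/8 → -32x_2^3 + 44x_2^2 - 11x_2 - 1
  leading term x_2^3: subtract (-x_2)·h_4 from -32x_2^3 + 44x_2^2 - 11x_2 - 1 → x_2 - 1
  leading term x_2: subtract (6/11)·h_5 from x_2 - 1 → 0
  remainder 0.

S(f_3,h_4): lcm = x_1x_2^2. S = 9/8x_1x_2 - 3/8x_1 - 5/6x_2 + 19/12.
  leading term x_1x_2: subtract (9/64)·f_1 from 9/8x_1x_2 - 3/8x_1 - 5/6x_2 + 19/12 → -3/8x_1 - 5/6x_2 + 11/24
  leading term x_1: subtract (1)·h_6 from -3/8x_1 - 5/6x_2 + 11/24 → -5/6x_2 + 5/6
  leading term x_2: subtract (-5/11)·h_5 from -5/6x_2 + 5/6 → 0
  remainder 0.

S(f_1,h_5): lcm = x_1x_2. S = x_1 + 1.
  leading term x_1: subtract (-8/3)·h_6 from x_1 + 1 → 0
  remainder 0.

S(f_2,h_5): lcm = x_1x_2. S = x_1 - 32x_2^2 + 44x_2 - 11.
  leading term x_1: subtract (-8/3)·h_6 from x_1 - 32x_2^2 + 44x_2 - 11 → -32x_2^2 + 44x_2 - 12
  leading term x_2^2: subtract (-1)·h_4 from -32x_2^2 + 44x_2 - 12 → 0
  remainder 0.

S(f_3,h_5): lcm = x_1x_2^2. S = 3/4x_1x_2 - 5/6x_2 + 19/12.
  leading term x_1x_2: subtract (3/32)·f_1 from 3/4x_1x_2 - 5/6x_2 + 19/12 → -5/6x_2 + 5/6
  leading term x_2: subtract (-5/11)·h_5 from -5/6x_2 + 5/6 → 0
  remainder 0.

S(h_4,h_5): lcm = x_2^2. S = -3/8x_2 + 3/8.
  leading term x_2: subtract (-9/44)·h_5 from -3/8x_2 + 3/8 → 0
  remainder 0.

S(f_1,h_6): lcm = x_1x_2. S = -x_2 + 1.
  leading term x_2: subtract (-6/11)·h_5 from -x_2 + 1 → 0
  remainder 0.

S(f_2,h_6): lcm = x_1x_2. S = -32x_2^2 + 43x_2 - 11.
  leading term x_2^2: subtract (-1)·h_4 from -32x_2^2 + 43x_2 - 11 → -x_2 + 1
  leading term x_2: subtract (-6/11)·h_5 from -x_2 + 1 → 0
  remainder 0.

S(f_3,h_6): lcm = x_1x_2^2. S = -1/4x_1x_2 - x_2^2 - 5/6x_2 + 19/12.
  leading term x_1x_2: subtract (-1/32)·f_1 from -1/4x_1x_2 - x_2^2 - 5/6x_2 + 19/12 → -x_2^2 - 5/6x_2 + 11/6
  leading term x_2^2: subtract (-1/32)·h_4 from -x_2^2 - 5/6x_2 + 11/6 → -53/24x_2 + 53/24
  leading term x_2: subtract (-53/44)·h_5 from -53/24x_2 + 53/24 → 0
  remainder 0.

S(h_4,h_6): leading monomials are coprime, so the S-polynomial reduces to 0 (Buchberger's first criterion).
S(h_5,h_6): leading monomials are coprime, so the S-polynomial reduces to 0 (Buchberger's first criterion).
Every S-polynomial of the final basis reduces to 0, so we have a Gröbner basis.
Inter-reduce: drop elements whose leading term is divisible by another's, tail-reduce, and make monic.
Reduced Gröbner basis: {x_1 + 1, x_2 - 1}.
Label its elements g_1 = x_1 + 1, g_2 = x_2 - 1.

Reduce p = -4x_1^2x_2 - 6x_1^2 - 3x_1x_2 + 6x_2 - 6 modulo G:
  leading term x_1^2x_2: subtract (-4x_1x_2)·g_1 from -4x_1^2x_2 - 6x_1^2 - 3x_1x_2 + 6x_2 - 6 → -6x_1^2 + x_1x_2 + 6x_2 - 6
  leading term x_1^2: subtract (-6x_1)·g_1 from -6x_1^2 + x_1x_2 + 6x_2 - 6 → x_1x_2 + 6x_1 + 6x_2 - 6
  leading term x_1x_2: subtract (x_2)·g_1 from x_1x_2 + 6x_1 + 6x_2 - 6 → 6x_1 + 5x_2 - 6
  leading term x_1: subtract (6)·g_1 from 6x_1 + 5x_2 - 6 → 5x_2 - 12
  leading term x_2: subtract (5)·g_2 from 5x_2 - 12 → -7
  leading term 1: no divisor's leading term divides it; move -7 to the remainder.
  normal form = -7.
The normal form is nonzero, so p ∉ I. Since p minus its normal form lies in I, I + (p) = I + (r) where r = -7; decide whether this ideal is the whole ring.
Here r = -7 is a nonzero constant, hence a unit: 1 ∈ I + (p), the Gröbner basis of I + (p) is {1}, and the enlarged system has no common solution — adjoining p is inconsistent.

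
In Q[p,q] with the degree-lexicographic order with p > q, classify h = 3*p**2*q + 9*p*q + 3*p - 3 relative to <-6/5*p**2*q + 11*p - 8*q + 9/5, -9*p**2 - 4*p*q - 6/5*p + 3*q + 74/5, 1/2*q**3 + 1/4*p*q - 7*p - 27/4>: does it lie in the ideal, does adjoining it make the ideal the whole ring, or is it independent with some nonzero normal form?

3*p**2*q + 9*p*q + 3*p - 3 lies in I (it reduces to 0).

First compute the reduced Gröbner basis of I by Buchberger's algorithm.
f_1 = -6/5*p**2*q + 11*p - 8*q + 9/5, LT = p**2*q.
f_2 = -9*p**2 - 4*p*q - 6/5*p + 3*q + 74/5, LT = p**2.
f_3 = 1/2*q**3 + 1/4*p*q - 7*p - 27/4, LT = q**3.

S(f_1,f_2): lcm = p**2*q. S = -4/9*p*q**2 - 2/15*p*q + 1/3*q**2 - 55/6*p + 374/45*q - 3/2.
  reduce S modulo (f_1, f_2, f_3):
  remainder -4/9*p*q**2 - 2/15*p*q + 1/3*q**2 - 55/6*p + 374/45*q - 3/2 ≠ 0; add k_4 = -4/9*p*q**2 - 2/15*p*q + 1/3*q**2 - 55/6*p + 374/45*q - 3/2 to the basis.

S(f_1,f_3): lcm = p**2*q**3. S = -1/2*p**3*q + 14*p**3 - 55/6*p*q**2 + 20/3*q**3 + 27/2*p**2 - 3/2*q**2.
  reduce S modulo (f_1, f_2, f_3, k_4):
  remainder 257/60*p*q - 67/8*q**2 + 2664263/10800*p - 17224/135*q + 49279/400 ≠ 0; add k_5 = 257/60*p*q - 67/8*q**2 + 2664263/10800*p - 17224/135*q + 49279/400 to the basis.

S(f_1,k_4): lcm = p**2*q**2. S = -3/10*p**2*q + 3/4*p*q**2 - 165/8*p**2 + 143/15*p*q + 20/3*q**2 - 27/8*p - 3/2*q.
  reduce S modulo (f_1, f_2, f_3, k_4, k_5):
  remainder 133699/3084*q**2 - 125234927/115650*p + 25810961/46260*q - 21907079/38550 ≠ 0; add k_6 = 133699/3084*q**2 - 125234927/115650*p + 25810961/46260*q - 21907079/38550 to the basis.

S(f_2,k_4): lcm = p**2*q**2. S = 4/9*p*q**3 - 3/10*p**2*q + 53/60*p*q**2 - 1/3*q**3 - 165/8*p**2 + 187/10*p*q - 74/45*q**2 - 27/8*p.
  reduce S modulo (f_1, f_2, f_3, k_4, k_5, k_6):
  remainder -649443077156/2436664275*p + 698830909951/4873328550*q - 66672804929/541480950 ≠ 0; add k_7 = -649443077156/2436664275*p + 698830909951/4873328550*q - 66672804929/541480950 to the basis.

S(f_1,k_5): lcm = p**2*q. S = 1005/514*p*q**2 - 2664263/46260*p**2 + 68896/2313*p*q - 584861/15420*p + 20/3*q - 3/2.
  reduce S modulo (f_1, f_2, f_3, k_4, k_5, k_6, k_7):
  remainder -2692108287935207363/150216183746182800*q - 2692108287935207363/150216183746182800 ≠ 0; add k_8 = -2692108287935207363/150216183746182800*q - 2692108287935207363/150216183746182800 to the basis.

The other S-polynomials (S(f_2,f_3), S(f_3,k_4), S(f_2,k_5), S(f_3,k_5), S(k_4,k_5), S(f_1,k_6), S(f_2,k_6), S(f_3,k_6), S(k_4,k_6), S(k_5,k_6), S(f_1,k_7), S(f_2,k_7), S(f_3,k_7), S(k_4,k_7), S(k_5,k_7), S(k_6,k_7), S(f_1,k_8), S(f_2,k_8), S(f_3,k_8), S(k_4,k_8), S(k_5,k_8), S(k_6,k_8), S(k_7,k_8)) all reduce to 0 modulo the current basis, so we have a Gröbner basis.
Inter-reduce: drop elements whose leading term is divisible by another's, tail-reduce, and make monic.
Reduced Gröbner basis: {p + 1, q + 1}.
Label its elements g_1 = p + 1, g_2 = q + 1.

Reduce h = 3*p**2*q + 9*p*q + 3*p - 3 modulo G:
  leading term p**2*q: subtract (3*p*q)·g_1 from 3*p**2*q + 9*p*q + 3*p - 3 → 6*p*q + 3*p - 3
  leading term p*q: subtract (6*q)·g_1 from 6*p*q + 3*p - 3 → 3*p - 6*q - 3
  leading term p: subtract (3)·g_1 from 3*p - 6*q - 3 → -6*q - 6
  leading term q: subtract (-6)·g_2 from -6*q - 6 → 0
  normal form = 0.
Since the normal form is 0, h ∈ I.

Ideal membership is decidable via reduction modulo a Gröbner basis.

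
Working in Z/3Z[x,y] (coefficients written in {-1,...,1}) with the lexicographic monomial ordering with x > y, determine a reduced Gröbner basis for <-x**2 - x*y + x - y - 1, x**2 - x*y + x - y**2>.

G = {x**2 + y**2 - y - 1, x*y - x - y**2 - y - 1, y**3 - y**2}

f_1 = -x**2 - x*y + x - y - 1, LT = x**2.
f_2 = x**2 - x*y + x - y**2, LT = x**2.

S(f_1,f_2): lcm = x**2. S = -x*y + x + y**2 + y + 1.
  reduce S modulo (f_1, f_2):
  remainder -x*y + x + y**2 + y + 1 ≠ 0; add g_3 = -x*y + x + y**2 + y + 1 to the basis.

S(f_1,g_3): lcm = x**2*y. S = x**2 - x*y**2 + x + y**2 + y.
  reduce S modulo (f_1, f_2, g_3):
  remainder -y**3 + y**2 ≠ 0; add g_4 = -y**3 + y**2 to the basis.

The other S-polynomials (S(f_2,g_3), S(f_1,g_4), S(f_2,g_4), S(g_3,g_4)) all reduce to 0 modulo the current basis, so we have a Gröbner basis.
Inter-reduce: drop elements whose leading term is divisible by another's, tail-reduce, and make monic.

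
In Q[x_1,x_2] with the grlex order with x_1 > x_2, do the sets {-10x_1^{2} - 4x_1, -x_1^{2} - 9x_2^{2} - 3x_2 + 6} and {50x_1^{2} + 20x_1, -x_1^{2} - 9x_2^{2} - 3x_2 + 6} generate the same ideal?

Since reduced Gröbner bases are canonical representatives of ideals under a given ordering, it suffices to compute and compare them.
Buchberger on the first generating set:
f_1 = -10x_1^{2} - 4x_1, LT = x_1^{2}.
f_2 = -x_1^{2} - 9x_2^{2} - 3x_2 + 6, LT = x_1^{2}.

S(f_1,f_2): lcm = x_1^{2}. S = -9x_2^{2} + \tfrac{2}{5}x_1 - 3x_2 + 6.
  leading term x_2^{2}: no divisor's leading term divides it; move -9x_2^{2} to the remainder.
  leading term x_1: no divisor's leading term divides it; move \tfrac{2}{5}x_1 to the remainder.
  leading term x_2: no divisor's leading term divides it; move -3x_2 to the remainder.
  leading term 1: no divisor's leading term divides it; move 6 to the remainder.
  remainder -9x_2^{2} + \tfrac{2}{5}x_1 - 3x_2 + 6 ≠ 0; add g_3 = -9x_2^{2} + \tfrac{2}{5}x_1 - 3x_2 + 6 to the basis.

The other S-polynomials (S(f_1,g_3), S(f_2,g_3)) all reduce to 0 modulo the current basis, so we have a Gröbner basis.
Inter-reduce: drop elements whose leading term is divisible by another's, tail-reduce, and make monic.
Reduced Gröbner basis: {x_1^{2} + \tfrac{2}{5}x_1, x_2^{2} - \tfrac{2}{45}x_1 + \tfrac{1}{3}x_2 - \tfrac{2}{3}}.

Buchberger on the second generating set:
h_1 = 50x_1^{2} + 20x_1, LT = x_1^{2}.
h_2 = -x_1^{2} - 9x_2^{2} - 3x_2 + 6, LT = x_1^{2}.

S(h_1,h_2): lcm = x_1^{2}. S = -9x_2^{2} + \tfrac{2}{5}x_1 - 3x_2 + 6.
  leading term x_2^{2}: no divisor's leading term divides it; move -9x_2^{2} to the remainder.
  leading term x_1: no divisor's leading term divides it; move \tfrac{2}{5}x_1 to the remainder.
  leading term x_2: no divisor's leading term divides it; move -3x_2 to the remainder.
  leading term 1: no divisor's leading term divides it; move 6 to the remainder.
  remainder -9x_2^{2} + \tfrac{2}{5}x_1 - 3x_2 + 6 ≠ 0; add k_3 = -9x_2^{2} + \tfrac{2}{5}x_1 - 3x_2 + 6 to the basis.

The other S-polynomials (S(h_1,k_3), S(h_2,k_3)) all reduce to 0 modulo the current basis, so we have a Gröbner basis.
Inter-reduce: drop elements whose leading term is divisible by another's, tail-reduce, and make monic.
Reduced Gröbner basis: {x_1^{2} + \tfrac{2}{5}x_1, x_2^{2} - \tfrac{2}{45}x_1 + \tfrac{1}{3}x_2 - \tfrac{2}{3}}.

These coincide, so the ideals are equal.

Yes, the ideals are equal.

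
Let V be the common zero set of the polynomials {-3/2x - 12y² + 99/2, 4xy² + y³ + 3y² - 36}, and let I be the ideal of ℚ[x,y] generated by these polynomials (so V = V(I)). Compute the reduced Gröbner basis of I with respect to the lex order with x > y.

G = {x + 8y² - 33, y⁴ - 1/32y³ - 135/32y² + 9/8}

f_1 = -3/2x - 12y² + 99/2, LT = x.
f_2 = 4xy² + y³ + 3y² - 36, LT = xy².

S(f_1,f_2): lcm = xy². S = 8y⁴ - ¼y³ - 135/4y² + 9.
  leading term y⁴: no divisor's leading term divides it; move 8y⁴ to the remainder.
  leading term y³: no divisor's leading term divides it; move -¼y³ to the remainder.
  leading term y²: no divisor's leading term divides it; move -135/4y² to the remainder.
  leading term 1: no divisor's leading term divides it; move 9 to the remainder.
  remainder 8y⁴ - ¼y³ - 135/4y² + 9 ≠ 0; add g_3 = 8y⁴ - ¼y³ - 135/4y² + 9 to the basis.

S(f_1,g_3): leading monomials are coprime, so the S-polynomial reduces to 0 (Buchberger's first criterion).
S(f_2,g_3): lcm = xy⁴. S = 1/32xy³ + 135/32xy² - 9/8x + ¼y⁵ + ¾y⁴ - 9y².
  leading term xy³: subtract (-1/48y³)·f_1 from 1/32xy³ + 135/32xy² - 9/8x + ¼y⁵ + ¾y⁴ - 9y² → 135/32xy² - 9/8x + ¾y⁴ + 33/32y³ - 9y²
  leading term xy²: subtract (-45/16y²)·f_1 from 135/32xy² - 9/8x + ¾y⁴ + 33/32y³ - 9y² → -9/8x - 33y⁴ + 33/32y³ + 4167/32y²
  leading term x: subtract (¾)·f_1 from -9/8x - 33y⁴ + 33/32y³ + 4167/32y² → -33y⁴ + 33/32y³ + 4455/32y² - 297/8
  leading term y⁴: subtract (-33/8)·g_3 from -33y⁴ + 33/32y³ + 4455/32y² - 297/8 → 0
  remainder 0.

Every S-polynomial of the final basis reduces to 0, so we have a Gröbner basis.
Inter-reduce: drop elements whose leading term is divisible by another's, tail-reduce, and make monic.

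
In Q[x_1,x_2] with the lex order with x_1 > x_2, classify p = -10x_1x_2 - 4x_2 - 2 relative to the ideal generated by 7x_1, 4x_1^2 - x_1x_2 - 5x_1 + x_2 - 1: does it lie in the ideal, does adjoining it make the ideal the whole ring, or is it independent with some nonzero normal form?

First compute the reduced Gröbner basis of I by Buchberger's algorithm.
f_1 = 7x_1, LT = x_1.
f_2 = 4x_1^2 - x_1x_2 - 5x_1 + x_2 - 1, LT = x_1^2.

S(f_1,f_2): lcm = x_1^2. S = 1/4x_1x_2 + 5/4x_1 - 1/4x_2 + 1/4.
  leading term x_1x_2: subtract (1/28x_2)·f_1 from 1/4x_1x_2 + 5/4x_1 - 1/4x_2 + 1/4 → 5/4x_1 - 1/4x_2 + 1/4
  leading term x_1: subtract (5/28)·f_1 from 5/4x_1 - 1/4x_2 + 1/4 → -1/4x_2 + 1/4
  leading term x_2: no divisor's leading term divides it; move -1/4x_2 to the remainder.
  leading term 1: no divisor's leading term divides it; move 1/4 to the remainder.
  remainder -1/4x_2 + 1/4 ≠ 0; add h_3 = -1/4x_2 + 1/4 to the basis.

The other S-polynomials (S(f_1,h_3), S(f_2,h_3)) all reduce to 0 modulo the current basis, so we have a Gröbner basis.
Inter-reduce: drop elements whose leading term is divisible by another's, tail-reduce, and make monic.
Reduced Gröbner basis: {x_1, x_2 - 1}.
Label its elements g_1 = x_1, g_2 = x_2 - 1.

Reduce p = -10x_1x_2 - 4x_2 - 2 modulo G:
  leading term x_1x_2: subtract (-10x_2)·g_1 from -10x_1x_2 - 4x_2 - 2 → -4x_2 - 2
  leading term x_2: subtract (-4)·g_2 from -4x_2 - 2 → -6
  leading term 1: no divisor's leading term divides it; move -6 to the remainder.
  normal form = -6.
The normal form is nonzero, so p ∉ I. Since p minus its normal form lies in I, I + (p) = I + (r) where r = -6; decide whether this ideal is the whole ring.
Here r = -6 is a nonzero constant, hence a unit: 1 ∈ I + (p), the Gröbner basis of I + (p) is {1}, and the enlarged system has no common solution — adjoining p is inconsistent.

Adjoining -10x_1x_2 - 4x_2 - 2 makes the ideal the whole ring: the system is inconsistent.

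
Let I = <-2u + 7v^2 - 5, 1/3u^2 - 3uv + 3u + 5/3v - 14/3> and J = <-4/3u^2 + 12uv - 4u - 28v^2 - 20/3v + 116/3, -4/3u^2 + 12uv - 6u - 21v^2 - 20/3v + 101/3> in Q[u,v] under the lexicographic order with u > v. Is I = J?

Yes, the ideals are equal.

Since reduced Gröbner bases are canonical representatives of ideals under a given ordering, it suffices to compute and compare them.
Buchberger on the first generating set:
f_1 = -2u + 7v^2 - 5, LT = u.
f_2 = 1/3u^2 - 3uv + 3u + 5/3v - 14/3, LT = u^2.

S(f_1,f_2): lcm = u^2. S = -7/2uv^2 + 9uv - 13/2u - 5v + 14.
  leading term uv^2: subtract (7/4v^2)·f_1 from -7/2uv^2 + 9uv - 13/2u - 5v + 14 → 9uv - 13/2u - 49/4v^4 + 35/4v^2 - 5v + 14
  leading term uv: subtract (-9/2v)·f_1 from 9uv - 13/2u - 49/4v^4 + 35/4v^2 - 5v + 14 → -13/2u - 49/4v^4 + 63/2v^3 + 35/4v^2 - 55/2v + 14
  leading term u: subtract (13/4)·f_1 from -13/2u - 49/4v^4 + 63/2v^3 + 35/4v^2 - 55/2v + 14 → -49/4v^4 + 63/2v^3 - 14v^2 - 55/2v + 121/4
  leading term v^4: no divisor's leading term divides it; move -49/4v^4 to the remainder.
  leading term v^3: no divisor's leading term divides it; move 63/2v^3 to the remainder.
  leading term v^2: no divisor's leading term divides it; move -14v^2 to the remainder.
  leading term v: no divisor's leading term divides it; move -55/2v to the remainder.
  leading term 1: no divisor's leading term divides it; move 121/4 to the remainder.
  remainder -49/4v^4 + 63/2v^3 - 14v^2 - 55/2v + 121/4 ≠ 0; add g_3 = -49/4v^4 + 63/2v^3 - 14v^2 - 55/2v + 121/4 to the basis.

The other S-polynomials (S(f_1,g_3), S(f_2,g_3)) all reduce to 0 modulo the current basis, so we have a Gröbner basis.
Inter-reduce: drop elements whose leading term is divisible by another's, tail-reduce, and make monic.
Reduced Gröbner basis: {u - 7/2v^2 + 5/2, v^4 - 18/7v^3 + 8/7v^2 + 110/49v - 121/49}.

Buchberger on the second generating set:
h_1 = -4/3u^2 + 12uv - 4u - 28v^2 - 20/3v + 116/3, LT = u^2.
h_2 = -4/3u^2 + 12uv - 6u - 21v^2 - 20/3v + 101/3, LT = u^2.

S(h_1,h_2): lcm = u^2. S = -3/2u + 21/4v^2 - 15/4.
  leading term u: no divisor's leading term divides it; move -3/2u to the remainder.
  leading term v^2: no divisor's leading term divides it; move 21/4v^2 to the remainder.
  leading term 1: no divisor's leading term divides it; move -15/4 to the remainder.
  remainder -3/2u + 21/4v^2 - 15/4 ≠ 0; add k_3 = -3/2u + 21/4v^2 - 15/4 to the basis.

S(h_1,k_3): lcm = u^2. S = 7/2uv^2 - 9uv + 1/2u + 21v^2 + 5v - 29.
  leading term uv^2: subtract (-7/3v^2)·k_3 from 7/2uv^2 - 9uv + 1/2u + 21v^2 + 5v - 29 → -9uv + 1/2u + 49/4v^4 + 49/4v^2 + 5v - 29
  leading term uv: subtract (6v)·k_3 from -9uv + 1/2u + 49/4v^4 + 49/4v^2 + 5v - 29 → 1/2u + 49/4v^4 - 63/2v^3 + 49/4v^2 + 55/2v - 29
  leading term u: subtract (-1/3)·k_3 from 1/2u + 49/4v^4 - 63/2v^3 + 49/4v^2 + 55/2v - 29 → 49/4v^4 - 63/2v^3 + 14v^2 + 55/2v - 121/4
  leading term v^4: no divisor's leading term divides it; move 49/4v^4 to the remainder.
  leading term v^3: no divisor's leading term divides it; move -63/2v^3 to the remainder.
  leading term v^2: no divisor's leading term divides it; move 14v^2 to the remainder.
  leading term v: no divisor's leading term divides it; move 55/2v to the remainder.
  leading term 1: no divisor's leading term divides it; move -121/4 to the remainder.
  remainder 49/4v^4 - 63/2v^3 + 14v^2 + 55/2v - 121/4 ≠ 0; add k_4 = 49/4v^4 - 63/2v^3 + 14v^2 + 55/2v - 121/4 to the basis.

The other S-polynomials (S(h_2,k_3), S(h_1,k_4), S(h_2,k_4), S(k_3,k_4)) all reduce to 0 modulo the current basis, so we have a Gröbner basis.
Inter-reduce: drop elements whose leading term is divisible by another's, tail-reduce, and make monic.
Reduced Gröbner basis: {u - 7/2v^2 + 5/2, v^4 - 18/7v^3 + 8/7v^2 + 110/49v - 121/49}.

The two bases agree; hence the ideals are identical.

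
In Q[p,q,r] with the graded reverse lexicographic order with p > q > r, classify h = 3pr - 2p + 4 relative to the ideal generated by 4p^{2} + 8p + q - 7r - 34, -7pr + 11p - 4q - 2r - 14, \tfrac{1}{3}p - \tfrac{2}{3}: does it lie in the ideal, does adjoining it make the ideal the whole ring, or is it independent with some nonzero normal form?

3pr - 2p + 4 lies in I (it reduces to 0).

First compute the reduced Gröbner basis of I by Buchberger's algorithm.
f_1 = 4p^{2} + 8p + q - 7r - 34, LT = p^{2}.
f_2 = -7pr + 11p - 4q - 2r - 14, LT = pr.
f_3 = \tfrac{1}{3}p - \tfrac{2}{3}, LT = p.

S(f_1,f_2): lcm = p^{2}r. S = \tfrac{11}{7}p^{2} - \tfrac{4}{7}pq + \tfrac{12}{7}pr + \tfrac{1}{4}qr - \tfrac{7}{4}r^{2} - 2p - \tfrac{17}{2}r.
  leading term p^{2}: subtract (\tfrac{11}{28})·f_1 from \tfrac{11}{7}p^{2} - \tfrac{4}{7}pq + \tfrac{12}{7}pr + \tfrac{1}{4}qr - \tfrac{7}{4}r^{2} - 2p - \tfrac{17}{2}r → -\tfrac{4}{7}pq + \tfrac{12}{7}pr + \tfrac{1}{4}qr - \tfrac{7}{4}r^{2} - \tfrac{36}{7}p - \tfrac{11}{28}q - \tfrac{23}{4}r + \tfrac{187}{14}
  leading term pq: subtract (-\tfrac{12}{7}q)·f_3 from -\tfrac{4}{7}pq + \tfrac{12}{7}pr + \tfrac{1}{4}qr - \tfrac{7}{4}r^{2} - \tfrac{36}{7}p - \tfrac{11}{28}q - \tfrac{23}{4}r + \tfrac{187}{14} → \tfrac{12}{7}pr + \tfrac{1}{4}qr - \tfrac{7}{4}r^{2} - \tfrac{36}{7}p - \tfrac{43}{28}q - \tfrac{23}{4}r + \tfrac{187}{14}
  leading term pr: subtract (-\tfrac{12}{49})·f_2 from \tfrac{12}{7}pr + \tfrac{1}{4}qr - \tfrac{7}{4}r^{2} - \tfrac{36}{7}p - \tfrac{43}{28}q - \tfrac{23}{4}r + \tfrac{187}{14} → \tfrac{1}{4}qr - \tfrac{7}{4}r^{2} - \tfrac{120}{49}p - \tfrac{493}{196}q - \tfrac{1223}{196}r + \tfrac{139}{14}
  leading term qr: no divisor's leading term divides it; move \tfrac{1}{4}qr to the remainder.
  leading term r^{2}: no divisor's leading term divides it; move -\tfrac{7}{4}r^{2} to the remainder.
  leading term p: subtract (-\tfrac{360}{49})·f_3 from -\tfrac{120}{49}p - \tfrac{493}{196}q - \tfrac{1223}{196}r + \tfrac{139}{14} → -\tfrac{493}{196}q - \tfrac{1223}{196}r + \tfrac{493}{98}
  leading term q: no divisor's leading term divides it; move -\tfrac{493}{196}q to the remainder.
  leading term r: no divisor's leading term divides it; move -\tfrac{1223}{196}r to the remainder.
  leading term 1: no divisor's leading term divides it; move \tfrac{493}{98} to the remainder.
  remainder \tfrac{1}{4}qr - \tfrac{7}{4}r^{2} - \tfrac{493}{196}q - \tfrac{1223}{196}r + \tfrac{493}{98} ≠ 0; add k_4 = \tfrac{1}{4}qr - \tfrac{7}{4}r^{2} - \tfrac{493}{196}q - \tfrac{1223}{196}r + \tfrac{493}{98} to the basis.

S(f_1,f_3): lcm = p^{2}. S = 4p + \tfrac{1}{4}q - \tfrac{7}{4}r - \tfrac{17}{2}.
  leading term p: subtract (12)·f_3 from 4p + \tfrac{1}{4}q - \tfrac{7}{4}r - \tfrac{17}{2} → \tfrac{1}{4}q - \tfrac{7}{4}r - \tfrac{1}{2}
  leading term q: no divisor's leading term divides it; move \tfrac{1}{4}q to the remainder.
  leading term r: no divisor's leading term divides it; move -\tfrac{7}{4}r to the remainder.
  leading term 1: no divisor's leading term divides it; move -\tfrac{1}{2} to the remainder.
  remainder \tfrac{1}{4}q - \tfrac{7}{4}r - \tfrac{1}{2} ≠ 0; add k_5 = \tfrac{1}{4}q - \tfrac{7}{4}r - \tfrac{1}{2} to the basis.

S(f_2,f_3): lcm = pr. S = -\tfrac{11}{7}p + \tfrac{4}{7}q + \tfrac{16}{7}r + 2.
  leading term p: subtract (-\tfrac{33}{7})·f_3 from -\tfrac{11}{7}p + \tfrac{4}{7}q + \tfrac{16}{7}r + 2 → \tfrac{4}{7}q + \tfrac{16}{7}r - \tfrac{8}{7}
  leading term q: subtract (\tfrac{16}{7})·k_5 from \tfrac{4}{7}q + \tfrac{16}{7}r - \tfrac{8}{7} → \tfrac{44}{7}r
  leading term r: no divisor's leading term divides it; move \tfrac{44}{7}r to the remainder.
  remainder \tfrac{44}{7}r ≠ 0; add k_6 = \tfrac{44}{7}r to the basis.

The other S-polynomials (S(f_1,k_4), S(f_2,k_4), S(f_3,k_4), S(f_1,k_5), S(f_2,k_5), S(f_3,k_5), S(k_4,k_5), S(f_1,k_6), S(f_2,k_6), S(f_3,k_6), S(k_4,k_6), S(k_5,k_6)) all reduce to 0 modulo the current basis, so we have a Gröbner basis.
Inter-reduce: drop elements whose leading term is divisible by another's, tail-reduce, and make monic.
Reduced Gröbner basis: {p - 2, q - 2, r}.
Label its elements g_1 = p - 2, g_2 = q - 2, g_3 = r.

Reduce h = 3pr - 2p + 4 modulo G:
  leading term pr: subtract (3r)·g_1 from 3pr - 2p + 4 → -2p + 6r + 4
  leading term p: subtract (-2)·g_1 from -2p + 6r + 4 → 6r
  leading term r: subtract (6)·g_3 from 6r → 0
  normal form = 0.
Since the normal form is 0, h ∈ I.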